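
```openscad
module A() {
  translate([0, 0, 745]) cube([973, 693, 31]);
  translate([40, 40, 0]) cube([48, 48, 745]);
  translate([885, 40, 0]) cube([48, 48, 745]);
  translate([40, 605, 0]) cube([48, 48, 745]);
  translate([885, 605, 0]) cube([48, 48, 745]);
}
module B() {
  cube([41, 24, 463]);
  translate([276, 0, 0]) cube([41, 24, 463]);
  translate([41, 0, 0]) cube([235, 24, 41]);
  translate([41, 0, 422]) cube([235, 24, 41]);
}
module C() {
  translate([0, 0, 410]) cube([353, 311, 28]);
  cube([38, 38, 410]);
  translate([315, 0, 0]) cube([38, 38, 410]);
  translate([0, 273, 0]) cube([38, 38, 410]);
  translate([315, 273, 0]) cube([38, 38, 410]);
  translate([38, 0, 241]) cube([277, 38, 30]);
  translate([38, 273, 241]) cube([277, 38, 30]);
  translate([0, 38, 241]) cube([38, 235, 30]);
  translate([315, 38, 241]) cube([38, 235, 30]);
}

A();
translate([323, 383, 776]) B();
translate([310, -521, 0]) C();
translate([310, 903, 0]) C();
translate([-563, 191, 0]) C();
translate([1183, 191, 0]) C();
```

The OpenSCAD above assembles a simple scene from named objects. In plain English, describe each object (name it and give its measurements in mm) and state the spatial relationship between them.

A is a rectangular dining table. The top is 973×693×31 mm with its upper surface at z = 776 mm. It stands on four 48×48 mm square legs, each inset 40 mm from the nearest pair of top edges, running from the floor to the underside of the top.

B is a picture frame with a 235×381 mm rectangular opening (x by z) and a uniform 41 mm border on every side. Frame depth is 24 mm along y. It is built from two vertical stiles running the full outside height and two horizontal rails spanning the gap between the stiles.

C is a simple wooden stool: a rectangular seat 353 mm (x) by 311 mm (y), 28 mm thick, top face at z = 438 mm, on four square legs, each 38×38 mm in cross-section. The legs rest on z = 0, each flush with a corner of the seat. Four stretchers, 38 mm wide and 30 mm tall, connect adjacent legs with their undersides at z = 241 mm, each running between the inner faces of the legs it joins and aligned with the legs' outer faces on the other axis.

The picture frame is on top of the table. Four stools sit around the table at the −y, +y, −x, +x sides.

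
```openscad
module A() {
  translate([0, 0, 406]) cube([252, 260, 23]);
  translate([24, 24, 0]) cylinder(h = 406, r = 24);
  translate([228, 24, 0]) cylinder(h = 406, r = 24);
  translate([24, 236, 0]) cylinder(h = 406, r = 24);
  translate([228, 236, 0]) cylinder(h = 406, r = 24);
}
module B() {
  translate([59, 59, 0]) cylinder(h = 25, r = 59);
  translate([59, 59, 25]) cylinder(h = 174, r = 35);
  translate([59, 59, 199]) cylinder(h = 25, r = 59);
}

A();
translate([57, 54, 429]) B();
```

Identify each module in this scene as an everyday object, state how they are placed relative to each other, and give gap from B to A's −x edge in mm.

The spool's min-x is at 57; the stool's min-x is 0; gap = 57 mm.

A is a stool. B is a spool. The spool is on top of the stool. The gap from the spool to the stool's −x edge is 57 mm.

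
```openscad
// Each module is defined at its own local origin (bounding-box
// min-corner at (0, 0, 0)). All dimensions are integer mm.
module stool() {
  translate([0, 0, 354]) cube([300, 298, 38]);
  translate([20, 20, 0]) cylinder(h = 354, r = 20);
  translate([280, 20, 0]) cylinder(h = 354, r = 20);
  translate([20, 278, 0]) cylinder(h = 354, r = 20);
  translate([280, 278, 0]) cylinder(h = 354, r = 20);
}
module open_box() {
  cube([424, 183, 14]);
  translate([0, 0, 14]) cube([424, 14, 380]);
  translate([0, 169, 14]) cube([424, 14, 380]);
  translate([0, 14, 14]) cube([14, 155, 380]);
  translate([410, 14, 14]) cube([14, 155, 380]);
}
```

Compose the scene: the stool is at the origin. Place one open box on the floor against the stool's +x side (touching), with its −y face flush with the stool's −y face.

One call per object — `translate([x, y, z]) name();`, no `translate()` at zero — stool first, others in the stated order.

stool();
translate([300, 0, 0]) open_box();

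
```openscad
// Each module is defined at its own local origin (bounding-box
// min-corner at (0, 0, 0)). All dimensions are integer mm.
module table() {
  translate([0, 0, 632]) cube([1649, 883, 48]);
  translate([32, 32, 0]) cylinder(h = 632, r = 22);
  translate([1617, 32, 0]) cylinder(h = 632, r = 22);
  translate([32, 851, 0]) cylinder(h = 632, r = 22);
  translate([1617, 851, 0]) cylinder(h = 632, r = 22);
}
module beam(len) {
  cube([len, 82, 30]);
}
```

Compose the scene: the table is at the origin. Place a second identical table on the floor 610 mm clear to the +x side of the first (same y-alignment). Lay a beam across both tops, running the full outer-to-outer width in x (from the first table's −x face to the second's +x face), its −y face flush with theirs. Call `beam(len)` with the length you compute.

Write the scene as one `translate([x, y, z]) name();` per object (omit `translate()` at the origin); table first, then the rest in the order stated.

table();
translate([2259, 0, 0]) table();
translate([0, 0, 680]) beam(3908);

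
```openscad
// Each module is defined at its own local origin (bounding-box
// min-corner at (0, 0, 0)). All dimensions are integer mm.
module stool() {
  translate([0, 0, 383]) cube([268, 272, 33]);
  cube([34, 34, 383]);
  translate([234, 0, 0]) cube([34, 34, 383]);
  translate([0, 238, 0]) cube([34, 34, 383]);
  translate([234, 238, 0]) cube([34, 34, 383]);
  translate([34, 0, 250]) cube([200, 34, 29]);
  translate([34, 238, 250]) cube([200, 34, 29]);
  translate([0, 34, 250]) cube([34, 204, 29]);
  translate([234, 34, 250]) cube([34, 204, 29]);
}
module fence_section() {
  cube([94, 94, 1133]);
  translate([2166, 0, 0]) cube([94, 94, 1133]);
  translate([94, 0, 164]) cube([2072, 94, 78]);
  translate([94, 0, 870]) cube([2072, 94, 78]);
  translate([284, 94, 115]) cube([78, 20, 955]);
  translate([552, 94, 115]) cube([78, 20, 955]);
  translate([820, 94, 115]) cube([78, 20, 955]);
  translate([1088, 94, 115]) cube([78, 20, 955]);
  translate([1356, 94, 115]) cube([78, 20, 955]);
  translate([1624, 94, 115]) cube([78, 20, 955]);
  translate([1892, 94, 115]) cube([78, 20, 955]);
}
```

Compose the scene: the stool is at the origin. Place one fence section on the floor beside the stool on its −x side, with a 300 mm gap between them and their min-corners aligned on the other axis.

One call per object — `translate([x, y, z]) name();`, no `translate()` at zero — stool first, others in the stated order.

stool();
translate([-2560, 0, 0]) fence_section();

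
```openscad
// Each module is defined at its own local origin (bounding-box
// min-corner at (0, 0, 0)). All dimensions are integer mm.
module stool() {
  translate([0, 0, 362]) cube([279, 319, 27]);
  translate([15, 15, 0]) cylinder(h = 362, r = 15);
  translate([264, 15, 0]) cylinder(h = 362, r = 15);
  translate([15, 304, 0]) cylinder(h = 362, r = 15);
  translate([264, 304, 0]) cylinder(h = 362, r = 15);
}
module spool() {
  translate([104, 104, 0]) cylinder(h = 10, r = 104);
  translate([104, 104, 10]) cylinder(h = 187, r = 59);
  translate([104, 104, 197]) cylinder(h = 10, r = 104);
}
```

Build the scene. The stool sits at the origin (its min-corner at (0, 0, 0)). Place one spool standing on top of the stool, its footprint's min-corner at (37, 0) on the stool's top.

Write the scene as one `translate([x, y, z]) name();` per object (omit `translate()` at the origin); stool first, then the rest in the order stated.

stool();
translate([37, 0, 389]) spool();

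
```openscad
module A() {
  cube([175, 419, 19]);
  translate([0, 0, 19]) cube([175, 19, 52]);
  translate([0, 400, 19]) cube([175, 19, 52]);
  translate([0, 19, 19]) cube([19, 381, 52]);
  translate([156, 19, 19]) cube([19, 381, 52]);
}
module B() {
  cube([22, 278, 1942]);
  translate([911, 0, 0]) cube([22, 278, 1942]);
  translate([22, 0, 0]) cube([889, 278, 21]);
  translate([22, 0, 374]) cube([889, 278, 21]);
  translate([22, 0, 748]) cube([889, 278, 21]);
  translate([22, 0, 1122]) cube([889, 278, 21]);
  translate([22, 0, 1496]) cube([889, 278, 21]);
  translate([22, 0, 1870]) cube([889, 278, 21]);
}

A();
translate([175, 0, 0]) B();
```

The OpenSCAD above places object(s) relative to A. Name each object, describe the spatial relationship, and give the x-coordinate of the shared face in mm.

The open box's +x face and the bookshelf's −x face are both at x = 175 mm.

A is an open box. B is a bookshelf. The bookshelf is against the open box's +x side, with their −y faces flush. The x-coordinate of the shared face is 175 mm.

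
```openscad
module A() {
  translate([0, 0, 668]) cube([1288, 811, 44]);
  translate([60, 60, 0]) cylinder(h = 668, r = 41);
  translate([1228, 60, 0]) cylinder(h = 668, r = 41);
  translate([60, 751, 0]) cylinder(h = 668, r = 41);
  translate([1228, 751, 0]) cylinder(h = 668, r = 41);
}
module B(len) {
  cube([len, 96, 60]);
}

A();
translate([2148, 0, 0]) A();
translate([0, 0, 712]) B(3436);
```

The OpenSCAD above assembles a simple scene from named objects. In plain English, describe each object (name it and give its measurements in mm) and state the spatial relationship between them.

A is a table: top 1288 mm (x) × 811 mm (y), 44 mm thick, upper face at z = 712 mm, on four round legs of 82 mm diameter, each leg's bounding box inset 19 mm from the nearest pair of top edges, running from z = 0 to the bottom of the top.

B is a rectangular beam 3436 mm long (x), 96 mm deep (y), 60 mm thick (z).

The beam spans the tops of two tables placed 860 mm apart, resting at z = 712 mm.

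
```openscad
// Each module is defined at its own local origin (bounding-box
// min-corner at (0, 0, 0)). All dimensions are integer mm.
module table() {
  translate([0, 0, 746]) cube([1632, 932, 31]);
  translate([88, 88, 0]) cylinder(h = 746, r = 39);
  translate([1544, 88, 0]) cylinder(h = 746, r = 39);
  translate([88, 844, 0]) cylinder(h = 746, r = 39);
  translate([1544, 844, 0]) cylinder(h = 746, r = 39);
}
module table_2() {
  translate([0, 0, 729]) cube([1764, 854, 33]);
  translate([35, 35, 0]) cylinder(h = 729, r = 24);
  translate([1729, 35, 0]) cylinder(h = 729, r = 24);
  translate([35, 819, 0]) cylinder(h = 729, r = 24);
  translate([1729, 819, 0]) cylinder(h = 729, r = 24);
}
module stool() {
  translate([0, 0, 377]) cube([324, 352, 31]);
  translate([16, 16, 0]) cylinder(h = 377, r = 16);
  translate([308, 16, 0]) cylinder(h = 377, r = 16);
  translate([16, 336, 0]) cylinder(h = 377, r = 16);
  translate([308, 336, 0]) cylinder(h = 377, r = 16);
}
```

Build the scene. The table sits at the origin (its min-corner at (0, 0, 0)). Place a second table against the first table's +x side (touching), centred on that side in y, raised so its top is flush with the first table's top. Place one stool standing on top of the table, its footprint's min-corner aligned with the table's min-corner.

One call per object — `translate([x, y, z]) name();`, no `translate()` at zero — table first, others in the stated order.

table();
translate([1632, 39, 15]) table_2();
translate([0, 0, 777]) stool();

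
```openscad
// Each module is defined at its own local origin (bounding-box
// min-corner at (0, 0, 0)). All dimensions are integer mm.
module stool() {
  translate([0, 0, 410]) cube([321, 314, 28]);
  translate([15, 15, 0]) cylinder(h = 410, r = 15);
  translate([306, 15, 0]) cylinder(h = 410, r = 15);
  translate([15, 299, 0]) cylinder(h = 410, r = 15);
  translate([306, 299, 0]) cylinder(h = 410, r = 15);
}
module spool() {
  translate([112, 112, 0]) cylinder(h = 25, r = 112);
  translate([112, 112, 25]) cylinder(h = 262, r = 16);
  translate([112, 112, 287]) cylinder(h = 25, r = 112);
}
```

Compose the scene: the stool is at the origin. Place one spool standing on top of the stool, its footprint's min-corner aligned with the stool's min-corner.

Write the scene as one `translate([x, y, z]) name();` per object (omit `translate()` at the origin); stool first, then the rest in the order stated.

stool();
translate([0, 0, 438]) spool();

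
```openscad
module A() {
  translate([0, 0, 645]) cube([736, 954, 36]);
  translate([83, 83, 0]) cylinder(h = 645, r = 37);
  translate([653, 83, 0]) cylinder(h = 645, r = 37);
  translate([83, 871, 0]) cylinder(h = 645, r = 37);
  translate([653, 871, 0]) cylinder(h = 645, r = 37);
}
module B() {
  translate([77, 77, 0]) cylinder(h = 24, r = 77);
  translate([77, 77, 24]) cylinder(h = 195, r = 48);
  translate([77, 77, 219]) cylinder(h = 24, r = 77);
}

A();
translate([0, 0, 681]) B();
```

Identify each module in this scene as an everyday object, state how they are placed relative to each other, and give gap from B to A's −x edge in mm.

A is a table. B is a spool. The spool is on top of the table. The gap from the spool to the table's −x edge is 0 mm.

The spool's min-x is at 0; the table's min-x is 0; gap = 0 mm.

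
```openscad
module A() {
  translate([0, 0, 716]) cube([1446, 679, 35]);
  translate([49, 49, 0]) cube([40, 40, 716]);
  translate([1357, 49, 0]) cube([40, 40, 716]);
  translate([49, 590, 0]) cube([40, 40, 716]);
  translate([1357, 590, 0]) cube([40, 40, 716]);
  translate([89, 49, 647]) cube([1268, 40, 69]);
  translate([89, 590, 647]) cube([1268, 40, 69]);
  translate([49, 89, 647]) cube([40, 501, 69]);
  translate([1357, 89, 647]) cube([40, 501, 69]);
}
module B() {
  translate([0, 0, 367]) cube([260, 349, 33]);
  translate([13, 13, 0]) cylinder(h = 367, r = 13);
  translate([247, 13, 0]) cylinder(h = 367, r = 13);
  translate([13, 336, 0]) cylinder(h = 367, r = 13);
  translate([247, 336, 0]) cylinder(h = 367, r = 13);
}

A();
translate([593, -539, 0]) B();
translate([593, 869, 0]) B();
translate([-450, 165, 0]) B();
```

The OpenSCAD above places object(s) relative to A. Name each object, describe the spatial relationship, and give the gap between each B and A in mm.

A is a table. B is a stool. Three stools sit around the table at the −y, +y, −x sides. The gap between each stool and the table is 190 mm.

Each stool's nearest face is 190 mm from the table's bounding box.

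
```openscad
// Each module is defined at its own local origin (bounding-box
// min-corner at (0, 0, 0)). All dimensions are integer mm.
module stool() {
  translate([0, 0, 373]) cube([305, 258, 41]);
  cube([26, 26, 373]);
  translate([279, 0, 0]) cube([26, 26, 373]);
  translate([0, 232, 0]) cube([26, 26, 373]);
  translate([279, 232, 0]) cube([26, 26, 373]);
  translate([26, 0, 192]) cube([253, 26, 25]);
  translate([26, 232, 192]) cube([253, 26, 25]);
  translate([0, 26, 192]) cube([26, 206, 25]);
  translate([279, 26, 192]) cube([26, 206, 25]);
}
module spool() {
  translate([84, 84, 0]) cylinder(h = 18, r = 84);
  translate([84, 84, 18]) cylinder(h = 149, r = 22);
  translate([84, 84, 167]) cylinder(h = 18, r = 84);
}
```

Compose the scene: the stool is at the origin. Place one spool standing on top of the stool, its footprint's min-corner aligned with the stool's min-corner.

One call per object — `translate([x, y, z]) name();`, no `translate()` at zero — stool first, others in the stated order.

stool();
translate([0, 0, 414]) spool();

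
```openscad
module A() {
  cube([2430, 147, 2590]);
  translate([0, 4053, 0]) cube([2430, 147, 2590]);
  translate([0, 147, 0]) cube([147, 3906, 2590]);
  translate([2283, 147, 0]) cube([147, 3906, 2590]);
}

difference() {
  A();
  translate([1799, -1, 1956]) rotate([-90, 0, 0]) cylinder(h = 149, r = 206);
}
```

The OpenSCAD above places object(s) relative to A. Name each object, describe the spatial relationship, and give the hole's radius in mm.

The subtracted cylinder has r = 206 mm.

A is a house frame. The house frame has a circular hole through its front wall. The hole's radius is 206 mm.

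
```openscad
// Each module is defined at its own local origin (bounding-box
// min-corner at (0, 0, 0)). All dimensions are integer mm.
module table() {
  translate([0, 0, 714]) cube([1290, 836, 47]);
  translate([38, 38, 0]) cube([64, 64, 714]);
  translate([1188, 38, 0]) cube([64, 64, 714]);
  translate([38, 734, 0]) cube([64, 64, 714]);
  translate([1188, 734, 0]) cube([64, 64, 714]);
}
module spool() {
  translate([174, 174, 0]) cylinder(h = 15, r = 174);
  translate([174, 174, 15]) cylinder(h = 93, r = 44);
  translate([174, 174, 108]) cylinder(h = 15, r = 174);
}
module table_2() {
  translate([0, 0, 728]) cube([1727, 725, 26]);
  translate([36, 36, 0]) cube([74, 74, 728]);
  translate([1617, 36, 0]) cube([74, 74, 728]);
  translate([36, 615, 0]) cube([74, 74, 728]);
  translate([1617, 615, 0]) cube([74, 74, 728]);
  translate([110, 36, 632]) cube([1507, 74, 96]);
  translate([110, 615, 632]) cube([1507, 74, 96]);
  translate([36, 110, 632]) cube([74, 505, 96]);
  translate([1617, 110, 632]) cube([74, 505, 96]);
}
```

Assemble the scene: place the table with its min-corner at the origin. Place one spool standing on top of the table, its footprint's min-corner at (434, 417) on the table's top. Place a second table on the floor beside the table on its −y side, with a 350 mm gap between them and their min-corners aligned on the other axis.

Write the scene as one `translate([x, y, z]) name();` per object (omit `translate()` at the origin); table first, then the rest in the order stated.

table();
translate([434, 417, 761]) spool();
translate([0, -1075, 0]) table_2();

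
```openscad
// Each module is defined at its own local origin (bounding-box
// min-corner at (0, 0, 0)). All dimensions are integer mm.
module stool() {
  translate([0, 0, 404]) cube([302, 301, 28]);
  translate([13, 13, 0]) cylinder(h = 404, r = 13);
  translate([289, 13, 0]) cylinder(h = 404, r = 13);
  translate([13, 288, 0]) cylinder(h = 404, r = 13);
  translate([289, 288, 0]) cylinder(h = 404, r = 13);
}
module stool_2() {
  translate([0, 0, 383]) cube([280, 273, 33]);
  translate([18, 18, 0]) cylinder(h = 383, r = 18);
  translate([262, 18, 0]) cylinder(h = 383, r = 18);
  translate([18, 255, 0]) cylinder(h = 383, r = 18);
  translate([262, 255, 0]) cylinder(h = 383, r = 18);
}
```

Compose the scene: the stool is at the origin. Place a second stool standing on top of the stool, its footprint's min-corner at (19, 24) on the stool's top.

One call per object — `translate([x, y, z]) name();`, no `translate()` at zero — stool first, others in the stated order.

stool();
translate([19, 24, 432]) stool_2();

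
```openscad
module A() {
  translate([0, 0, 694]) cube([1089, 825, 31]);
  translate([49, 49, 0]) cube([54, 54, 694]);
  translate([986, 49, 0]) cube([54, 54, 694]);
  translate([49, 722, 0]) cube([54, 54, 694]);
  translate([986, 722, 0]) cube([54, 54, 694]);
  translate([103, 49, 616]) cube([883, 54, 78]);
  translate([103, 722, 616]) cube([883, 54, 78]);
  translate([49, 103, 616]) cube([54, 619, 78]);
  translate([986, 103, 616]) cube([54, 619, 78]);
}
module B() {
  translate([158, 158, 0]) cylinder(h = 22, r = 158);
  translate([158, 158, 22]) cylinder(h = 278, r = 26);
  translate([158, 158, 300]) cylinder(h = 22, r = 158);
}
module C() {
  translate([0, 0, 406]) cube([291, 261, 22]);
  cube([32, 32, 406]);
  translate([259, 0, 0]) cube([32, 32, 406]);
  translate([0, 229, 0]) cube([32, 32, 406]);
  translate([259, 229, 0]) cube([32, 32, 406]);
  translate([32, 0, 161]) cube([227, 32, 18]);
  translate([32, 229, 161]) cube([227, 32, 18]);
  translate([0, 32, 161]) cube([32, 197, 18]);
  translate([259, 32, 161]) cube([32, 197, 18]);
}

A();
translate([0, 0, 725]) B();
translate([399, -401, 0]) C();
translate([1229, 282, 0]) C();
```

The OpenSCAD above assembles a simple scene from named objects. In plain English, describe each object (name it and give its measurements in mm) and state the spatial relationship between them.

A is a rectangular dining table. The top is 1089×825×31 mm with its upper surface at z = 725 mm. It stands on four 54×54 mm square legs, each inset 49 mm from the nearest pair of top edges, running from the floor to the underside of the top. Four apron rails, 54 mm thick and 78 mm tall, run between adjacent legs with their top edges flush with the underside of the top and their outer faces flush with the legs' outer faces.

B is a spool: two coaxial disc flanges of radius 158 mm and thickness 22 mm, joined by a core cylinder of radius 26 mm and height 278 mm. The lower flange rests on z = 0 and the three cylinders share a vertical axis.

C is a four-legged stool. The seat is 291×261 mm, 22 mm thick, top at z = 428 mm. It stands on four square legs, each 32×32 mm in cross-section, from z = 0 to the seat underside, each flush with a corner of the seat. Four stretchers, 32 mm wide and 18 mm tall, connect adjacent legs with their undersides at z = 161 mm, each running between the inner faces of the legs it joins and aligned with the legs' outer faces on the other axis.

The spool is on top of the table. Two stools sit around the table at the −y, +x sides.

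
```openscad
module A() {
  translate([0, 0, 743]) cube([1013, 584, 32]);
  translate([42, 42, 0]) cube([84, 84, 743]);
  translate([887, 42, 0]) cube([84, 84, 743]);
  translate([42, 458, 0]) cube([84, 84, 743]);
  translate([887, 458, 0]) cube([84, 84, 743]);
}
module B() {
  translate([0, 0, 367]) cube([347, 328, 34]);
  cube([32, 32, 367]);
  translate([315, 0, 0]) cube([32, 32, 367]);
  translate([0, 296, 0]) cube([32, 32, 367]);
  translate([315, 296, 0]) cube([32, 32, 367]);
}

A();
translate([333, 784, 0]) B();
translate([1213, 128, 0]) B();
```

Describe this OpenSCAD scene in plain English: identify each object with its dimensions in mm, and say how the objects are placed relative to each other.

A is a table: top 1013 mm (x) × 584 mm (y), 32 mm thick, upper face at z = 775 mm, on four 84×84 mm square legs, each inset 42 mm from the nearest pair of top edges, running from z = 0 to the bottom of the top.

B is a four-legged stool. The seat is a 347×328×34 mm slab whose top surface is at z = 401 mm; four square legs, each 32×32 mm in cross-section, run from the floor (z = 0) to the underside of the seat, each flush with a corner of the seat.

Two stools sit around the table at the +y, +x sides.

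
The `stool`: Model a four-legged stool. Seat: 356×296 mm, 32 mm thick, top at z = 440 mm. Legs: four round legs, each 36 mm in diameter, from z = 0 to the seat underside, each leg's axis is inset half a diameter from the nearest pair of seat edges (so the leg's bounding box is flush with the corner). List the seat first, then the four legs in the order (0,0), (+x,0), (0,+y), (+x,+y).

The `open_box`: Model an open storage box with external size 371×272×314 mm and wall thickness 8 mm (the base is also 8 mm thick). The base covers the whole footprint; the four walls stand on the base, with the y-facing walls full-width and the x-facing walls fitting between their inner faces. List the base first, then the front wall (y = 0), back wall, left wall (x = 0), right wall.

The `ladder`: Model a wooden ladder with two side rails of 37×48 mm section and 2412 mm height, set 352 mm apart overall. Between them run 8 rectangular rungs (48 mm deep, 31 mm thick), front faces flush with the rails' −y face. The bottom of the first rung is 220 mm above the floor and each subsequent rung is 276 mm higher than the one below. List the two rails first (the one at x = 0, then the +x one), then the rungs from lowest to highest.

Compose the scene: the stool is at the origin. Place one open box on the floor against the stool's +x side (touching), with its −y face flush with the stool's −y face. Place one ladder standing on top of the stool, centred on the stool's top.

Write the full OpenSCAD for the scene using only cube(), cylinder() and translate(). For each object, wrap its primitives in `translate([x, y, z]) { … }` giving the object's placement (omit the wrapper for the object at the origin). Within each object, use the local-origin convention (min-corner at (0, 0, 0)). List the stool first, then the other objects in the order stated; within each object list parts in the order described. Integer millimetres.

translate([0, 0, 408]) cube([356, 296, 32]);
translate([18, 18, 0]) cylinder(h = 408, r = 18);
translate([338, 18, 0]) cylinder(h = 408, r = 18);
translate([18, 278, 0]) cylinder(h = 408, r = 18);
translate([338, 278, 0]) cylinder(h = 408, r = 18);
translate([356, 0, 0]) {
  cube([371, 272, 8]);
  translate([0, 0, 8]) cube([371, 8, 306]);
  translate([0, 264, 8]) cube([371, 8, 306]);
  translate([0, 8, 8]) cube([8, 256, 306]);
  translate([363, 8, 8]) cube([8, 256, 306]);
}
translate([2, 124, 440]) {
  cube([37, 48, 2412]);
  translate([315, 0, 0]) cube([37, 48, 2412]);
  translate([37, 0, 220]) cube([278, 48, 31]);
  translate([37, 0, 496]) cube([278, 48, 31]);
  translate([37, 0, 772]) cube([278, 48, 31]);
  translate([37, 0, 1048]) cube([278, 48, 31]);
  translate([37, 0, 1324]) cube([278, 48, 31]);
  translate([37, 0, 1600]) cube([278, 48, 31]);
  translate([37, 0, 1876]) cube([278, 48, 31]);
  translate([37, 0, 2152]) cube([278, 48, 31]);
}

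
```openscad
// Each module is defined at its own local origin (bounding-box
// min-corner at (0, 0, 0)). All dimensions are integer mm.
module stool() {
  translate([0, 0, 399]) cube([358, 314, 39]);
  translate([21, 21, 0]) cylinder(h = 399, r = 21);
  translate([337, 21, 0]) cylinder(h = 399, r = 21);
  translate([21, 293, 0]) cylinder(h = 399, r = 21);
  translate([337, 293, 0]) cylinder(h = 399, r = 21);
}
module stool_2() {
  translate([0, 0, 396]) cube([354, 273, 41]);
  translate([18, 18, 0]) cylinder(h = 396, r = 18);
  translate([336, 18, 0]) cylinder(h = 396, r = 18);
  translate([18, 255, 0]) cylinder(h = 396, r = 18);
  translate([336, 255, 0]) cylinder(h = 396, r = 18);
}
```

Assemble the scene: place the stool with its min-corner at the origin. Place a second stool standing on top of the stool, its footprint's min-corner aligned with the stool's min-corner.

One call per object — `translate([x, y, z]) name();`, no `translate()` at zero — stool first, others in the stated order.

stool();
translate([0, 0, 438]) stool_2();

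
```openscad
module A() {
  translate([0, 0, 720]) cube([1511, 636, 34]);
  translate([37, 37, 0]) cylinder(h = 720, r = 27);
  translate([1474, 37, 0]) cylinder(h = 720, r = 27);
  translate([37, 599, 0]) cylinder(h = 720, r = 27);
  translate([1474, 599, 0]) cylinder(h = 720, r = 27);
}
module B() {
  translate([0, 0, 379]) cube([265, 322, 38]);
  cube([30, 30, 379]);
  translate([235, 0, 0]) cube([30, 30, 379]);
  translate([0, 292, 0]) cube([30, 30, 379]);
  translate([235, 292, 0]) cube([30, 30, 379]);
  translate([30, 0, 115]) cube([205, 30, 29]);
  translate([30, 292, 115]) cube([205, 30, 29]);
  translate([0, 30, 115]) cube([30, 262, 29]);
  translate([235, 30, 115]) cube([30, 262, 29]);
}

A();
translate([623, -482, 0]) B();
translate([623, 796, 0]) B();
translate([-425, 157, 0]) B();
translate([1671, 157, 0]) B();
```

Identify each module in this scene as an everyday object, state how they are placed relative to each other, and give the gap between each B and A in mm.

A is a table. B is a stool. Four stools sit around the table at the −y, +y, −x, +x sides. The gap between each stool and the table is 160 mm.

Each stool's nearest face is 160 mm from the table's bounding box.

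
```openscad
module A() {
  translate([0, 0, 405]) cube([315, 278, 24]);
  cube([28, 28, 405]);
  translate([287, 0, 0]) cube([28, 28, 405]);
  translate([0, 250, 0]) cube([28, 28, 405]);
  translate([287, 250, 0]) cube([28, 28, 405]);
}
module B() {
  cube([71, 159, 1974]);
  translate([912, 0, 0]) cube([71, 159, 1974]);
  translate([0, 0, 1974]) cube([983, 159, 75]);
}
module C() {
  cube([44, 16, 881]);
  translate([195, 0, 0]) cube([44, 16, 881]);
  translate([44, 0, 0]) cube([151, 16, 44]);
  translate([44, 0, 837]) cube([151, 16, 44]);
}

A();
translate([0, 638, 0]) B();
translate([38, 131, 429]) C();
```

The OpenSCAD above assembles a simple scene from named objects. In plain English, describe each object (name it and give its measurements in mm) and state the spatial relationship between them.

A is a simple wooden stool: a rectangular seat 315 mm (x) by 278 mm (y), 24 mm thick, top face at z = 429 mm, on four square legs, each 28×28 mm in cross-section. The legs rest on z = 0, each flush with a corner of the seat.

B is a door frame. The clear opening is 841 mm wide and 1974 mm high. Two 71 mm wide jambs, 159 mm deep, stand either side of the opening from the floor to the top of the opening. A 75 mm thick head sits across the top of both jambs, spanning the full outside width of the frame.

C is a rectangular picture frame lying in the x–z plane (depth along y). The opening is 151 mm wide (x) by 793 mm tall (z), surrounded by a border 44 mm wide on all four sides. The frame is 16 mm deep and is made of two full-height vertical stiles with two horizontal rails fitted between them.

The door frame is on the floor beside the stool on its +y side. The picture frame is on top of the stool, centred.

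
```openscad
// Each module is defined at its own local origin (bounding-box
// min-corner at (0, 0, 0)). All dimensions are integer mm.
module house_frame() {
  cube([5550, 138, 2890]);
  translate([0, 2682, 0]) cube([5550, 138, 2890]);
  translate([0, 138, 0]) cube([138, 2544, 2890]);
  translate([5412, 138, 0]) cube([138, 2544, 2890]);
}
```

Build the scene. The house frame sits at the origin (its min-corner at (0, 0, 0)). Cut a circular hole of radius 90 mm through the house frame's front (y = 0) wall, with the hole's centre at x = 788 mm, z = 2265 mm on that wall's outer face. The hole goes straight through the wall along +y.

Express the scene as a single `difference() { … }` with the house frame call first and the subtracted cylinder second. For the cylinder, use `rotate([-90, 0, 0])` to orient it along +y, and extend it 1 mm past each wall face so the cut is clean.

difference() {
  house_frame();
  translate([788, -1, 2265]) rotate([-90, 0, 0]) cylinder(h = 140, r = 90);
}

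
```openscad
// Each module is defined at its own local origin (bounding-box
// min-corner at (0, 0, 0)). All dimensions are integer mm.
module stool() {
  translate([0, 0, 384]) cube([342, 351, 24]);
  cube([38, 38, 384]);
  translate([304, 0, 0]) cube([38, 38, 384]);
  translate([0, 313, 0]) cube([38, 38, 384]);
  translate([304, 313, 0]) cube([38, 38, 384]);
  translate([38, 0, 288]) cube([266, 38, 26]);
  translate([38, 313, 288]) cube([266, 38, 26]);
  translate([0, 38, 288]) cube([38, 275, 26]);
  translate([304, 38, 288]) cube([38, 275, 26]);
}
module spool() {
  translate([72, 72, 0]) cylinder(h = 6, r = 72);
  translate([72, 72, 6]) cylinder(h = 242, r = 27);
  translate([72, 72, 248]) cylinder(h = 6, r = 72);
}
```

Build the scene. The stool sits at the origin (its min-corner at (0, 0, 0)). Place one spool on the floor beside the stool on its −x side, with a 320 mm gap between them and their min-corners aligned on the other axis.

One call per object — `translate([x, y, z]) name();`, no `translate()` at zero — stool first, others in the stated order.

stool();
translate([-464, 0, 0]) spool();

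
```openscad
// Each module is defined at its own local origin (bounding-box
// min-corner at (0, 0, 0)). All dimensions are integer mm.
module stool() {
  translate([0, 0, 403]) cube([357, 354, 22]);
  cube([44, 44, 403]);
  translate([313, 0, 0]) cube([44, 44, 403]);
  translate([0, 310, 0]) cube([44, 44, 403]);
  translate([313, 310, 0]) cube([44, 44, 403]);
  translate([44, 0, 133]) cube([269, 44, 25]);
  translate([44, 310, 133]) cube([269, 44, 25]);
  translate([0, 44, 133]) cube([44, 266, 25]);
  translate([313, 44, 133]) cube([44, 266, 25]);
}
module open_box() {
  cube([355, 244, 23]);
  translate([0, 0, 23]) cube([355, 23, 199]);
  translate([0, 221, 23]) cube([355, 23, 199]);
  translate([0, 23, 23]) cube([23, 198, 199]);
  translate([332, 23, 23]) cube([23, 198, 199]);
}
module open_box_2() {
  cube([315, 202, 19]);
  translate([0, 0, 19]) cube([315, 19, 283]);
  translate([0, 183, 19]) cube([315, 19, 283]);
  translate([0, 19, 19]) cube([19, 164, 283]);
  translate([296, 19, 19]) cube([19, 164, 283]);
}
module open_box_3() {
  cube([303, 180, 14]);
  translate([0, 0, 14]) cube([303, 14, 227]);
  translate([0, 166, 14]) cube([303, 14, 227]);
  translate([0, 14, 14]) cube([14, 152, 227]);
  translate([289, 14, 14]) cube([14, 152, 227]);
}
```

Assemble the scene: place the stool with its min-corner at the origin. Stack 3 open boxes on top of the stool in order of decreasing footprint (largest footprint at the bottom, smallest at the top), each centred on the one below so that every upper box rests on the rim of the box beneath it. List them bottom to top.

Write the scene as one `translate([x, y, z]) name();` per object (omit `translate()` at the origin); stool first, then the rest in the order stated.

stool();
translate([1, 55, 425]) open_box();
translate([21, 76, 647]) open_box_2();
translate([27, 87, 949]) open_box_3();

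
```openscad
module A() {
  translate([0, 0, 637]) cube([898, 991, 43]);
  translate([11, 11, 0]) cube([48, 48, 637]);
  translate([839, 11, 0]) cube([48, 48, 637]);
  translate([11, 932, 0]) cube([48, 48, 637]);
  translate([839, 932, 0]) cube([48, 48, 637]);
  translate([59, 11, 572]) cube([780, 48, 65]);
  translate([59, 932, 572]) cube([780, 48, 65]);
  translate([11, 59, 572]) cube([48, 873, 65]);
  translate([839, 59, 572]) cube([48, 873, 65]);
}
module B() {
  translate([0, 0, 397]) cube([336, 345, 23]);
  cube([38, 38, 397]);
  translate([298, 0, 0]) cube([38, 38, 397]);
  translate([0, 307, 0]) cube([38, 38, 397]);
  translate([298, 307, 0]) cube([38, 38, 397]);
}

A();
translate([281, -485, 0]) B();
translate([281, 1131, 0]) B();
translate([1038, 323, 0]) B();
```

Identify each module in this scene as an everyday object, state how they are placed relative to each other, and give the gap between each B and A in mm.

Each stool's nearest face is 140 mm from the table's bounding box.

A is a table. B is a stool. Three stools sit around the table at the −y, +y, +x sides. The gap between each stool and the table is 140 mm.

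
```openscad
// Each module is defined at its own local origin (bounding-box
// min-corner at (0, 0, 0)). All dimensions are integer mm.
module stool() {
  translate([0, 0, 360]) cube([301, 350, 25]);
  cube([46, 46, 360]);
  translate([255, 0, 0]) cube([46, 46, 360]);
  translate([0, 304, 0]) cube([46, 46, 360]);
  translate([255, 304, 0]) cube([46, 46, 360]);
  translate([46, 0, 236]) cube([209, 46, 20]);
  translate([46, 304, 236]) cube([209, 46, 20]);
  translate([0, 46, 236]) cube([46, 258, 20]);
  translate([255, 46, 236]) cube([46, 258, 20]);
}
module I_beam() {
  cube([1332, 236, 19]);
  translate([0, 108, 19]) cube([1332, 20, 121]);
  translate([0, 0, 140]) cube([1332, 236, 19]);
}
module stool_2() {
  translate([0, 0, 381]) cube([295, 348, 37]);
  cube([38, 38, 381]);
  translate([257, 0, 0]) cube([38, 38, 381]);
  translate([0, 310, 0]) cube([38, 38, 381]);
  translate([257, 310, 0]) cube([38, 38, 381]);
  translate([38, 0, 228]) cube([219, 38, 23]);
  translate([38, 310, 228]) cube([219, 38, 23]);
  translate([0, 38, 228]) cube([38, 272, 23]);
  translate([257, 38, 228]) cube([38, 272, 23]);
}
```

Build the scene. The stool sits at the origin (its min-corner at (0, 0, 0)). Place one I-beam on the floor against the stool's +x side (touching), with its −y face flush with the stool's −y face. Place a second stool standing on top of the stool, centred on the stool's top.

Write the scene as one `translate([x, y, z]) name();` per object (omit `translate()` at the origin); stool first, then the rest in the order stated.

stool();
translate([301, 0, 0]) I_beam();
translate([3, 1, 385]) stool_2();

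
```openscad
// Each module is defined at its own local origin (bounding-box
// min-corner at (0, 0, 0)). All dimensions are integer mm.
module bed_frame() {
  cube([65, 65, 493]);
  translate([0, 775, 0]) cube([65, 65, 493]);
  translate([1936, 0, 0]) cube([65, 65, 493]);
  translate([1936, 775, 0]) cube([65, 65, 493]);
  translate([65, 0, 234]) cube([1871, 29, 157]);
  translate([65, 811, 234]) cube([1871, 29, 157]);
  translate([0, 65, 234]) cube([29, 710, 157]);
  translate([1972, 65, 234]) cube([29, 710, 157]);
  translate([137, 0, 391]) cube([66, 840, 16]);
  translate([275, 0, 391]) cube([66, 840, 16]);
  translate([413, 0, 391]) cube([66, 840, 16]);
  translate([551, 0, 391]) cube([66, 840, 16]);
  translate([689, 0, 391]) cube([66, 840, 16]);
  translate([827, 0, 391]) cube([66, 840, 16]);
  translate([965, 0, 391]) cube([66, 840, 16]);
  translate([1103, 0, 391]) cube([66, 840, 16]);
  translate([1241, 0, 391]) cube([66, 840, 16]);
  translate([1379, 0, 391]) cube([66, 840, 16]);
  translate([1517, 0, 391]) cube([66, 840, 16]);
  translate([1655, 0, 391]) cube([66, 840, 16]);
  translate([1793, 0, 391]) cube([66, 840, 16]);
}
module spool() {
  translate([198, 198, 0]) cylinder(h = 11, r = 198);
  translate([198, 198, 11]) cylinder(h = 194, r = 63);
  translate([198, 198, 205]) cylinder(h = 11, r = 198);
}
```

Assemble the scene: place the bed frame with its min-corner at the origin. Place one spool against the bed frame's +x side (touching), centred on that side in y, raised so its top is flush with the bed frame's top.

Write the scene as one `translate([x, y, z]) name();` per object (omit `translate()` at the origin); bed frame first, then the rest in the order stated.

bed_frame();
translate([2001, 222, 277]) spool();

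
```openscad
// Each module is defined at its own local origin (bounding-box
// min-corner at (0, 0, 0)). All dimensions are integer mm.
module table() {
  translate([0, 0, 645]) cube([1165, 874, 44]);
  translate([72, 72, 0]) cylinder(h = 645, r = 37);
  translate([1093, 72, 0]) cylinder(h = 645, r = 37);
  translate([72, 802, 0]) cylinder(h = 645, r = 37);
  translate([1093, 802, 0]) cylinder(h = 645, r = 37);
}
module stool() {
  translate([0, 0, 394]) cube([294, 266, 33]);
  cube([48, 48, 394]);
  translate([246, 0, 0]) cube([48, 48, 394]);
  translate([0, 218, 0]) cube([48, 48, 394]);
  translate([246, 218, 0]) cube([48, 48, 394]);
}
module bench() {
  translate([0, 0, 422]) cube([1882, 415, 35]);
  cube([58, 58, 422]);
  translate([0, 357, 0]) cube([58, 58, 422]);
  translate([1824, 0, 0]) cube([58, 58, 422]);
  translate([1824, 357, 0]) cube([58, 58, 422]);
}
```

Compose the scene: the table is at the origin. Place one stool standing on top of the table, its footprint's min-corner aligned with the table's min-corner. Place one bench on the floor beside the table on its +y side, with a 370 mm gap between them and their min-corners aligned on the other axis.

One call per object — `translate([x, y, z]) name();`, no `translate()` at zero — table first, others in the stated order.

table();
translate([0, 0, 689]) stool();
translate([0, 1244, 0]) bench();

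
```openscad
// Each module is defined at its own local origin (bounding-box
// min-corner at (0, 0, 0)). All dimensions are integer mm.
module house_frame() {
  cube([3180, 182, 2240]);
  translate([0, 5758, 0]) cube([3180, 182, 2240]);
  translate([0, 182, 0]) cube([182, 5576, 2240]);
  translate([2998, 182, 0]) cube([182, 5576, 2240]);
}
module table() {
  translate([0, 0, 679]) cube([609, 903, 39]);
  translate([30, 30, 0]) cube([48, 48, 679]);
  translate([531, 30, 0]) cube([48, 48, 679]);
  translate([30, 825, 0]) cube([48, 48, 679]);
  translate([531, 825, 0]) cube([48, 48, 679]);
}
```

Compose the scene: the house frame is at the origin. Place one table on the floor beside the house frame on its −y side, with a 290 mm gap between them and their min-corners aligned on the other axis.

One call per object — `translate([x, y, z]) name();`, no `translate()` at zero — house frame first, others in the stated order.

house_frame();
translate([0, -1193, 0]) table();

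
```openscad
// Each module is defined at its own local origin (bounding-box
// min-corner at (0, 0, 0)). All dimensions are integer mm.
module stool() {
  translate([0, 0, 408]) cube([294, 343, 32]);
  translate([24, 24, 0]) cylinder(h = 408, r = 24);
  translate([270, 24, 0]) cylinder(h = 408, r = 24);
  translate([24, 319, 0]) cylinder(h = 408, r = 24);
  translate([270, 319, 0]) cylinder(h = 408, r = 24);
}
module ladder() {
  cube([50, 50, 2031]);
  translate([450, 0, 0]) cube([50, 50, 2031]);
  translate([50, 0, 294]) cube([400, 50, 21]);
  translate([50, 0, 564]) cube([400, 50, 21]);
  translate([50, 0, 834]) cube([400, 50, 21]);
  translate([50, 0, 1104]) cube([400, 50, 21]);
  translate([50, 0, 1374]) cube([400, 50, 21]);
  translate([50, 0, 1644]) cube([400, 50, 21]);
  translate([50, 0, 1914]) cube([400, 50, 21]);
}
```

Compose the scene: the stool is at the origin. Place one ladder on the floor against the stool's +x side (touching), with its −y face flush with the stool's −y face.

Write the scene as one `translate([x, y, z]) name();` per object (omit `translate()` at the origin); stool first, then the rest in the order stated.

stool();
translate([294, 0, 0]) ladder();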